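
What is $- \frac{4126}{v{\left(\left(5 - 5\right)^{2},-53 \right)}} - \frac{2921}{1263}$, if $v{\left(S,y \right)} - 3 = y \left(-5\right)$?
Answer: $- \frac{2996983}{169242} \approx -17.708$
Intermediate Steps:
$v{\left(S,y \right)} = 3 - 5 y$ ($v{\left(S,y \right)} = 3 + y \left(-5\right) = 3 - 5 y$)
$- \frac{4126}{v{\left(\left(5 - 5\right)^{2},-53 \right)}} - \frac{2921}{1263} = - \frac{4126}{3 - -265} - \frac{2921}{1263} = - \frac{4126}{3 + 265} - \frac{2921}{1263} = - \frac{4126}{268} - \frac{2921}{1263} = \left(-4126\right) \frac{1}{268} - \frac{2921}{1263} = - \frac{2063}{134} - \frac{2921}{1263} = - \frac{2996983}{169242}$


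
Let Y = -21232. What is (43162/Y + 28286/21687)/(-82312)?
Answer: 167742971/18950625251904 ≈ 8.8516e-6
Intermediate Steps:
(43162/Y + 28286/21687)/(-82312) = (43162/(-21232) + 28286/21687)/(-82312) = (43162*(-1/21232) + 28286*(1/21687))*(-1/82312) = (-21581/10616 + 28286/21687)*(-1/82312) = -167742971/230229192*(-1/82312) = 167742971/18950625251904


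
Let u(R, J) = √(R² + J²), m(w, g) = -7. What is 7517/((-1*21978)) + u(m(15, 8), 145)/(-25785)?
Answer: -7517/21978 - √21074/25785 ≈ -0.34765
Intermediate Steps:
u(R, J) = √(J² + R²)
7517/((-1*21978)) + u(m(15, 8), 145)/(-25785) = 7517/((-1*21978)) + √(145² + (-7)²)/(-25785) = 7517/(-21978) + √(21025 + 49)*(-1/25785) = 7517*(-1/21978) + √21074*(-1/25785) = -7517/21978 - √21074/25785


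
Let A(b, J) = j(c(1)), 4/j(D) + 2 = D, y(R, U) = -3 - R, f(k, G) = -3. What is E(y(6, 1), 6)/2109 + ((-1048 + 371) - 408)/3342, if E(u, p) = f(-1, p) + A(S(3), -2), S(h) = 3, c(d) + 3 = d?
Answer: -255737/783142 ≈ -0.32655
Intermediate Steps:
c(d) = -3 + d
j(D) = 4/(-2 + D)
A(b, J) = -1 (A(b, J) = 4/(-2 + (-3 + 1)) = 4/(-2 - 2) = 4/(-4) = 4*(-¼) = -1)
E(u, p) = -4 (E(u, p) = -3 - 1 = -4)
E(y(6, 1), 6)/2109 + ((-1048 + 371) - 408)/3342 = -4/2109 + ((-1048 + 371) - 408)/3342 = -4*1/2109 + (-677 - 408)*(1/3342) = -4/2109 - 1085*1/3342 = -4/2109 - 1085/3342 = -255737/783142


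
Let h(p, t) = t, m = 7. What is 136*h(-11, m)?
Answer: 952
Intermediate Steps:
136*h(-11, m) = 136*7 = 952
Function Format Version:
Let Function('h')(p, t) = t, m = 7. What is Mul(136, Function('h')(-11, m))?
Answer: 952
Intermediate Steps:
Mul(136, Function('h')(-11, m)) = Mul(136, 7) = 952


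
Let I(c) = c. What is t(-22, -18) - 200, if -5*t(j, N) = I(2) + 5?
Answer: -1007/5 ≈ -201.40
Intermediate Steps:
t(j, N) = -7/5 (t(j, N) = -(2 + 5)/5 = -⅕*7 = -7/5)
t(-22, -18) - 200 = -7/5 - 200 = -1007/5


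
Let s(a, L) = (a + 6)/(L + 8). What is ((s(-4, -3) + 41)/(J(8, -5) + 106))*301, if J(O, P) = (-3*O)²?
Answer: 62307/3410 ≈ 18.272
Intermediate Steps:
J(O, P) = 9*O²
s(a, L) = (6 + a)/(8 + L)
((s(-4, -3) + 41)/(J(8, -5) + 106))*301 = (((6 - 4)/(8 - 3) + 41)/(9*8² + 106))*301 = ((2/5 + 41)/(9*64 + 106))*301 = (((⅕)*2 + 41)/(576 + 106))*301 = ((⅖ + 41)/682)*301 = ((207/5)*(1/682))*301 = (207/3410)*301 = 62307/3410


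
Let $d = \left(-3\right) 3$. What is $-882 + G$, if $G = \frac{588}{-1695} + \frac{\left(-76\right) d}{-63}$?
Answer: $- \frac{3532622}{3955} \approx -893.2$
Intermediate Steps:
$d = -9$
$G = - \frac{44312}{3955}$ ($G = \frac{588}{-1695} + \frac{\left(-76\right) \left(-9\right)}{-63} = 588 \left(- \frac{1}{1695}\right) + 684 \left(- \frac{1}{63}\right) = - \frac{196}{565} - \frac{76}{7} = - \frac{44312}{3955} \approx -11.204$)
$-882 + G = -882 - \frac{44312}{3955} = - \frac{3532622}{3955}$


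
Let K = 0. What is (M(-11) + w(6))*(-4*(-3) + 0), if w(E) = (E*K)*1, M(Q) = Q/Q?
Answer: 12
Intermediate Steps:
M(Q) = 1
w(E) = 0 (w(E) = (E*0)*1 = 0*1 = 0)
(M(-11) + w(6))*(-4*(-3) + 0) = (1 + 0)*(-4*(-3) + 0) = 1*(12 + 0) = 1*12 = 12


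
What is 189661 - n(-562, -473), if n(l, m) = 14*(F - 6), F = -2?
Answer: 189773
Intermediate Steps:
n(l, m) = -112 (n(l, m) = 14*(-2 - 6) = 14*(-8) = -112)
189661 - n(-562, -473) = 189661 - 1*(-112) = 189661 + 112 = 189773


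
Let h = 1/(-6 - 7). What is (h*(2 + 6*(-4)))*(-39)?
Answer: -66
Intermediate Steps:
h = -1/13 (h = 1/(-13) = -1/13 ≈ -0.076923)
(h*(2 + 6*(-4)))*(-39) = -(2 + 6*(-4))/13*(-39) = -(2 - 24)/13*(-39) = -1/13*(-22)*(-39) = (22/13)*(-39) = -66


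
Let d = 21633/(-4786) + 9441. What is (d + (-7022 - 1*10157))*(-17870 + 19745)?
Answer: -69479439375/4786 ≈ -1.4517e+7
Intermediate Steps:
d = 45162993/4786 (d = 21633*(-1/4786) + 9441 = -21633/4786 + 9441 = 45162993/4786 ≈ 9436.5)
(d + (-7022 - 1*10157))*(-17870 + 19745) = (45162993/4786 + (-7022 - 1*10157))*(-17870 + 19745) = (45162993/4786 + (-7022 - 10157))*1875 = (45162993/4786 - 17179)*1875 = -37055701/4786*1875 = -69479439375/4786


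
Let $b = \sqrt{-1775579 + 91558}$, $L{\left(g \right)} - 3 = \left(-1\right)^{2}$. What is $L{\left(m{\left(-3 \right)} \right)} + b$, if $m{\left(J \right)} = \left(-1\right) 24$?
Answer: $4 + i \sqrt{1684021} \approx 4.0 + 1297.7 i$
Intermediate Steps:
$m{\left(J \right)} = -24$
$L{\left(g \right)} = 4$ ($L{\left(g \right)} = 3 + \left(-1\right)^{2} = 3 + 1 = 4$)
$b = i \sqrt{1684021}$ ($b = \sqrt{-1684021} = i \sqrt{1684021} \approx 1297.7 i$)
$L{\left(m{\left(-3 \right)} \right)} + b = 4 + i \sqrt{1684021}$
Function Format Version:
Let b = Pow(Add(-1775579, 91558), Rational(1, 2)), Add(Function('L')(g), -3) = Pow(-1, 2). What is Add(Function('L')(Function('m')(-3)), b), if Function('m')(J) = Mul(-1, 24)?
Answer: Add(4, Mul(I, Pow(1684021, Rational(1, 2)))) ≈ Add(4.0000, Mul(1297.7, I))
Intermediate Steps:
Function('m')(J) = -24
Function('L')(g) = 4 (Function('L')(g) = Add(3, Pow(-1, 2)) = Add(3, 1) = 4)
b = Mul(I, Pow(1684021, Rational(1, 2))) (b = Pow(-1684021, Rational(1, 2)) = Mul(I, Pow(1684021, Rational(1, 2))) ≈ Mul(1297.7, I))
Add(Function('L')(Function('m')(-3)), b) = Add(4, Mul(I, Pow(1684021, Rational(1, 2))))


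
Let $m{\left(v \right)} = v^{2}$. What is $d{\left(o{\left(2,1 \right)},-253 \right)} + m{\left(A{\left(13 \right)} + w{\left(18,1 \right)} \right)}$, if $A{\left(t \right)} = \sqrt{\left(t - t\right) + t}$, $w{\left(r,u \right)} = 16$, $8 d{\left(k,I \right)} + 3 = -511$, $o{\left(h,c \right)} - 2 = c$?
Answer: $\frac{819}{4} + 32 \sqrt{13} \approx 320.13$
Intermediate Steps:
$o{\left(h,c \right)} = 2 + c$
$d{\left(k,I \right)} = - \frac{257}{4}$ ($d{\left(k,I \right)} = - \frac{3}{8} + \frac{1}{8} \left(-511\right) = - \frac{3}{8} - \frac{511}{8} = - \frac{257}{4}$)
$A{\left(t \right)} = \sqrt{t}$ ($A{\left(t \right)} = \sqrt{0 + t} = \sqrt{t}$)
$d{\left(o{\left(2,1 \right)},-253 \right)} + m{\left(A{\left(13 \right)} + w{\left(18,1 \right)} \right)} = - \frac{257}{4} + \left(\sqrt{13} + 16\right)^{2} = - \frac{257}{4} + \left(16 + \sqrt{13}\right)^{2}$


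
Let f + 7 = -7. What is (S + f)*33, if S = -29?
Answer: -1419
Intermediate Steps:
f = -14 (f = -7 - 7 = -14)
(S + f)*33 = (-29 - 14)*33 = -43*33 = -1419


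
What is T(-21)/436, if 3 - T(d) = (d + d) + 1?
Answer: 11/109 ≈ 0.10092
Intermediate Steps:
T(d) = 2 - 2*d (T(d) = 3 - ((d + d) + 1) = 3 - (2*d + 1) = 3 - (1 + 2*d) = 3 + (-1 - 2*d) = 2 - 2*d)
T(-21)/436 = (2 - 2*(-21))/436 = (2 + 42)*(1/436) = 44*(1/436) = 11/109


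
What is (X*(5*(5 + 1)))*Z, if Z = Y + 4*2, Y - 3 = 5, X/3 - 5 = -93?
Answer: -126720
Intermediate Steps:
X = -264 (X = 15 + 3*(-93) = 15 - 279 = -264)
Y = 8 (Y = 3 + 5 = 8)
Z = 16 (Z = 8 + 4*2 = 8 + 8 = 16)
(X*(5*(5 + 1)))*Z = -1320*(5 + 1)*16 = -1320*6*16 = -264*30*16 = -7920*16 = -126720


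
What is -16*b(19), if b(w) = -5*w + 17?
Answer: 1248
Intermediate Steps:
b(w) = 17 - 5*w
-16*b(19) = -16*(17 - 5*19) = -16*(17 - 95) = -16*(-78) = 1248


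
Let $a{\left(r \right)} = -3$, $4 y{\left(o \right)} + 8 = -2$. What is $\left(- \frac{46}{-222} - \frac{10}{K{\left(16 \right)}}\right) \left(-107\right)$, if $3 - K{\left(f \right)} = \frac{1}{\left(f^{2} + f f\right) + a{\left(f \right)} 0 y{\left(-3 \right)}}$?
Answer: $\frac{11406521}{34077} \approx 334.73$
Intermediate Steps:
$y{\left(o \right)} = - \frac{5}{2}$ ($y{\left(o \right)} = -2 + \frac{1}{4} \left(-2\right) = -2 - \frac{1}{2} = - \frac{5}{2}$)
$K{\left(f \right)} = 3 - \frac{1}{2 f^{2}}$ ($K{\left(f \right)} = 3 - \frac{1}{\left(f^{2} + f f\right) + \left(-3\right) 0 \left(- \frac{5}{2}\right)} = 3 - \frac{1}{\left(f^{2} + f^{2}\right) + 0 \left(- \frac{5}{2}\right)} = 3 - \frac{1}{2 f^{2} + 0} = 3 - \frac{1}{2 f^{2}}$)
$\left(- \frac{46}{-222} - \frac{10}{K{\left(16 \right)}}\right) \left(-107\right) = \left(- \frac{46}{-222} - \frac{10}{3 - \frac{1}{2 \cdot 256}}\right) \left(-107\right) = \left(\left(-46\right) \left(- \frac{1}{222}\right) - \frac{10}{3 - \frac{1}{512}}\right) \left(-107\right) = \left(\frac{23}{111} - \frac{10}{3 - \frac{1}{512}}\right) \left(-107\right) = \left(\frac{23}{111} - \frac{10}{\frac{1535}{512}}\right) \left(-107\right) = \left(\frac{23}{111} - \frac{1024}{307}\right) \left(-107\right) = \left(- \frac{106603}{34077}\right) \left(-107\right) = \frac{11406521}{34077}$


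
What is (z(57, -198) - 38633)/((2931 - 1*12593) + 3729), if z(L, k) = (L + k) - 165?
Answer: 38939/5933 ≈ 6.5631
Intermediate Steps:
z(L, k) = -165 + L + k
(z(57, -198) - 38633)/((2931 - 1*12593) + 3729) = ((-165 + 57 - 198) - 38633)/((2931 - 1*12593) + 3729) = (-306 - 38633)/((2931 - 12593) + 3729) = -38939/(-9662 + 3729) = -38939/(-5933) = -38939*(-1/5933) = 38939/5933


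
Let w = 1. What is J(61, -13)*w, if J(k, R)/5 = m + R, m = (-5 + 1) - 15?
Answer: -160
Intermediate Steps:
m = -19 (m = -4 - 15 = -19)
J(k, R) = -95 + 5*R (J(k, R) = 5*(-19 + R) = -95 + 5*R)
J(61, -13)*w = (-95 + 5*(-13))*1 = (-95 - 65)*1 = -160*1 = -160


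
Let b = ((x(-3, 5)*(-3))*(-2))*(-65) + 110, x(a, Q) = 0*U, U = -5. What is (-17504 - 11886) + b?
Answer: -29280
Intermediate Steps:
x(a, Q) = 0 (x(a, Q) = 0*(-5) = 0)
b = 110 (b = ((0*(-3))*(-2))*(-65) + 110 = (0*(-2))*(-65) + 110 = 0*(-65) + 110 = 0 + 110 = 110)
(-17504 - 11886) + b = (-17504 - 11886) + 110 = -29390 + 110 = -29280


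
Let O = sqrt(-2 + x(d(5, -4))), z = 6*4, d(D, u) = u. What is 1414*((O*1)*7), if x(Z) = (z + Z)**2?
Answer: 9898*sqrt(398) ≈ 1.9746e+5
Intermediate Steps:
z = 24
x(Z) = (24 + Z)**2
O = sqrt(398) (O = sqrt(-2 + (24 - 4)**2) = sqrt(-2 + 20**2) = sqrt(-2 + 400) = sqrt(398) ≈ 19.950)
1414*((O*1)*7) = 1414*((sqrt(398)*1)*7) = 1414*(sqrt(398)*7) = 1414*(7*sqrt(398)) = 9898*sqrt(398)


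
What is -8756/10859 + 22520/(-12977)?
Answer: -358171292/140917243 ≈ -2.5417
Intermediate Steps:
-8756/10859 + 22520/(-12977) = -8756*1/10859 + 22520*(-1/12977) = -8756/10859 - 22520/12977 = -358171292/140917243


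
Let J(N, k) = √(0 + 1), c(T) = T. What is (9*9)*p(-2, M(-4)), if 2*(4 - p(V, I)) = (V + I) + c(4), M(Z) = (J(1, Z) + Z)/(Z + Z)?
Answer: 3645/16 ≈ 227.81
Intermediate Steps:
J(N, k) = 1 (J(N, k) = √1 = 1)
M(Z) = (1 + Z)/(2*Z) (M(Z) = (1 + Z)/(Z + Z) = (1 + Z)/((2*Z)) = (1 + Z)*(1/(2*Z)) = (1 + Z)/(2*Z))
p(V, I) = 2 - I/2 - V/2 (p(V, I) = 4 - ((V + I) + 4)/2 = 4 - ((I + V) + 4)/2 = 4 - (4 + I + V)/2 = 4 + (-2 - I/2 - V/2) = 2 - I/2 - V/2)
(9*9)*p(-2, M(-4)) = (9*9)*(2 - (1 - 4)/(4*(-4)) - ½*(-2)) = 81*(2 - (-1)*(-3)/(4*4) + 1) = 81*(2 - ½*3/8 + 1) = 81*(2 - 3/16 + 1) = 81*(45/16) = 3645/16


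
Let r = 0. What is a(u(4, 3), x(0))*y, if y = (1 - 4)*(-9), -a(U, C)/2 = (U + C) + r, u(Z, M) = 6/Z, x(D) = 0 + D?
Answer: -81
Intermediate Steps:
x(D) = D
a(U, C) = -2*C - 2*U (a(U, C) = -2*((U + C) + 0) = -2*((C + U) + 0) = -2*(C + U) = -2*C - 2*U)
y = 27 (y = -3*(-9) = 27)
a(u(4, 3), x(0))*y = (-2*0 - 12/4)*27 = (0 - 12/4)*27 = (0 - 2*3/2)*27 = (0 - 3)*27 = -3*27 = -81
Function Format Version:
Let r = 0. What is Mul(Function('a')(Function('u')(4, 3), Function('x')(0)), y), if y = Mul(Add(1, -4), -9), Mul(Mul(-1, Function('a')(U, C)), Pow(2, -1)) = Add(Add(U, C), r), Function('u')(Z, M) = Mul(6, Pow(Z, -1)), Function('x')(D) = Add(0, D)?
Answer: -81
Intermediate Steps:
Function('x')(D) = D
Function('a')(U, C) = Add(Mul(-2, C), Mul(-2, U)) (Function('a')(U, C) = Mul(-2, Add(Add(U, C), 0)) = Mul(-2, Add(Add(C, U), 0)) = Mul(-2, Add(C, U)) = Add(Mul(-2, C), Mul(-2, U)))
y = 27 (y = Mul(-3, -9) = 27)
Mul(Function('a')(Function('u')(4, 3), Function('x')(0)), y) = Mul(Add(Mul(-2, 0), Mul(-2, Mul(6, Pow(4, -1)))), 27) = Mul(Add(0, Mul(-2, Mul(6, Rational(1, 4)))), 27) = Mul(Add(0, Mul(-2, Rational(3, 2))), 27) = Mul(Add(0, -3), 27) = Mul(-3, 27) = -81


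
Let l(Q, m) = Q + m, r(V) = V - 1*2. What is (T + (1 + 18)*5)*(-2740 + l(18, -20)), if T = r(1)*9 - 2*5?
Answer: -208392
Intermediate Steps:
r(V) = -2 + V (r(V) = V - 2 = -2 + V)
T = -19 (T = (-2 + 1)*9 - 2*5 = -1*9 - 10 = -9 - 10 = -19)
(T + (1 + 18)*5)*(-2740 + l(18, -20)) = (-19 + (1 + 18)*5)*(-2740 + (18 - 20)) = (-19 + 19*5)*(-2740 - 2) = (-19 + 95)*(-2742) = 76*(-2742) = -208392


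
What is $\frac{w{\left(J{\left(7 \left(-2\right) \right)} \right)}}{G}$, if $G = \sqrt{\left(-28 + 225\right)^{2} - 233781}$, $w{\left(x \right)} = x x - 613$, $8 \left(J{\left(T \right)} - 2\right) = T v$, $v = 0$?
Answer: $\frac{609 i \sqrt{48743}}{97486} \approx 1.3792 i$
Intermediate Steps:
$J{\left(T \right)} = 2$ ($J{\left(T \right)} = 2 + \frac{T 0}{8} = 2 + \frac{1}{8} \cdot 0 = 2 + 0 = 2$)
$w{\left(x \right)} = -613 + x^{2}$ ($w{\left(x \right)} = x^{2} - 613 = -613 + x^{2}$)
$G = 2 i \sqrt{48743}$ ($G = \sqrt{197^{2} - 233781} = \sqrt{38809 - 233781} = \sqrt{-194972} = 2 i \sqrt{48743} \approx 441.56 i$)
$\frac{w{\left(J{\left(7 \left(-2\right) \right)} \right)}}{G} = \frac{-613 + 2^{2}}{2 i \sqrt{48743}} = \left(-613 + 4\right) \left(- \frac{i \sqrt{48743}}{97486}\right) = - 609 \left(- \frac{i \sqrt{48743}}{97486}\right) = \frac{609 i \sqrt{48743}}{97486}$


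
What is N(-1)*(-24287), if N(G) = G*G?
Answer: -24287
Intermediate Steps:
N(G) = G**2
N(-1)*(-24287) = (-1)**2*(-24287) = 1*(-24287) = -24287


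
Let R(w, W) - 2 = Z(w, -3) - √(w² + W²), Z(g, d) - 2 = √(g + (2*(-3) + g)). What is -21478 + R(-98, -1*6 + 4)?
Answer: -21474 - 2*√2402 + I*√202 ≈ -21572.0 + 14.213*I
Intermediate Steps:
Z(g, d) = 2 + √(-6 + 2*g) (Z(g, d) = 2 + √(g + (2*(-3) + g)) = 2 + √(g + (-6 + g)) = 2 + √(-6 + 2*g))
R(w, W) = 4 + √(-6 + 2*w) - √(W² + w²) (R(w, W) = 2 + ((2 + √(-6 + 2*w)) - √(w² + W²)) = 2 + ((2 + √(-6 + 2*w)) - √(W² + w²)) = 2 + (2 + √(-6 + 2*w) - √(W² + w²)) = 4 + √(-6 + 2*w) - √(W² + w²))
-21478 + R(-98, -1*6 + 4) = -21478 + (4 + √(-6 + 2*(-98)) - √((-1*6 + 4)² + (-98)²)) = -21478 + (4 + √(-6 - 196) - √((-6 + 4)² + 9604)) = -21478 + (4 + √(-202) - √((-2)² + 9604)) = -21478 + (4 + I*√202 - √(4 + 9604)) = -21478 + (4 + I*√202 - √9608) = -21478 + (4 + I*√202 - 2*√2402) = -21478 + (4 - 2*√2402 + I*√202) = -21474 - 2*√2402 + I*√202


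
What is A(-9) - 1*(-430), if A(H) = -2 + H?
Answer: 419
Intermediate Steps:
A(-9) - 1*(-430) = (-2 - 9) - 1*(-430) = -11 + 430 = 419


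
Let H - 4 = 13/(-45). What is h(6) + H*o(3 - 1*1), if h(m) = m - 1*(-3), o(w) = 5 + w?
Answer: 1574/45 ≈ 34.978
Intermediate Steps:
H = 167/45 (H = 4 + 13/(-45) = 4 + 13*(-1/45) = 4 - 13/45 = 167/45 ≈ 3.7111)
h(m) = 3 + m (h(m) = m + 3 = 3 + m)
h(6) + H*o(3 - 1*1) = (3 + 6) + 167*(5 + (3 - 1*1))/45 = 9 + 167*(5 + (3 - 1))/45 = 9 + 167*(5 + 2)/45 = 9 + (167/45)*7 = 9 + 1169/45 = 1574/45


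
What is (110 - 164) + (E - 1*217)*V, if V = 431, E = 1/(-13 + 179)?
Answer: -15534015/166 ≈ -93578.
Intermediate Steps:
E = 1/166 ≈ 0.0060241
(110 - 164) + (E - 1*217)*V = (110 - 164) + (1/166 - 1*217)*431 = -54 + (1/166 - 217)*431 = -54 - 36021/166*431 = -54 - 15525051/166 = -15534015/166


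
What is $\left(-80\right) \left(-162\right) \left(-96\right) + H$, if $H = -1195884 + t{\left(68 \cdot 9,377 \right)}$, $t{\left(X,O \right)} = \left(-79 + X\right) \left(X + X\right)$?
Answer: $-1787652$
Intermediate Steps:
$t{\left(X,O \right)} = 2 X \left(-79 + X\right)$ ($t{\left(X,O \right)} = \left(-79 + X\right) 2 X = 2 X \left(-79 + X\right)$)
$H = -543492$ ($H = -1195884 + 2 \cdot 68 \cdot 9 \left(-79 + 68 \cdot 9\right) = -1195884 + 2 \cdot 612 \left(-79 + 612\right) = -1195884 + 2 \cdot 612 \cdot 533 = -1195884 + 652392 = -543492$)
$\left(-80\right) \left(-162\right) \left(-96\right) + H = \left(-80\right) \left(-162\right) \left(-96\right) - 543492 = 12960 \left(-96\right) - 543492 = -1244160 - 543492 = -1787652$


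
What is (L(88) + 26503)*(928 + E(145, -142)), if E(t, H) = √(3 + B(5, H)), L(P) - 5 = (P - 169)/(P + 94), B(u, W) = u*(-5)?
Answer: 2238510000/91 + 4824375*I*√22/182 ≈ 2.4599e+7 + 1.2433e+5*I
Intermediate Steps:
B(u, W) = -5*u
L(P) = 5 + (-169 + P)/(94 + P) (L(P) = 5 + (P - 169)/(P + 94) = 5 + (-169 + P)/(94 + P))
E(t, H) = I*√22 (E(t, H) = √(3 - 5*5) = √(3 - 25) = √(-22) = I*√22)
(L(88) + 26503)*(928 + E(145, -142)) = ((301 + 6*88)/(94 + 88) + 26503)*(928 + I*√22) = ((301 + 528)/182 + 26503)*(928 + I*√22) = ((1/182)*829 + 26503)*(928 + I*√22) = (829/182 + 26503)*(928 + I*√22) = 4824375*(928 + I*√22)/182 = 2238510000/91 + 4824375*I*√22/182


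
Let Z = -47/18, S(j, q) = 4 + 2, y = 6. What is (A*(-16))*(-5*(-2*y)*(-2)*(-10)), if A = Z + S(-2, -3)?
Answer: -195200/3 ≈ -65067.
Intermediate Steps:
S(j, q) = 6
Z = -47/18 (Z = -47*1/18 = -47/18 ≈ -2.6111)
A = 61/18 (A = -47/18 + 6 = 61/18 ≈ 3.3889)
(A*(-16))*(-5*(-2*y)*(-2)*(-10)) = ((61/18)*(-16))*(-5*(-2*6)*(-2)*(-10)) = -488*(-(-60)*(-2))*(-10)/9 = -488*(-5*24)*(-10)/9 = -(-19520)*(-10)/3 = -488/9*1200 = -195200/3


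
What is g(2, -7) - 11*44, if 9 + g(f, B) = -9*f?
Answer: -511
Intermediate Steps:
g(f, B) = -9 - 9*f
g(2, -7) - 11*44 = (-9 - 9*2) - 11*44 = (-9 - 18) - 484 = -27 - 484 = -511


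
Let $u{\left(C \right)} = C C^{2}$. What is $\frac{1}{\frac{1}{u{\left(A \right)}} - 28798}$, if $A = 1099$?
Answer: $- \frac{1327373299}{38225696264601} \approx -3.4725 \cdot 10^{-5}$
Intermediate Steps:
$u{\left(C \right)} = C^{3}$
$\frac{1}{\frac{1}{u{\left(A \right)}} - 28798} = \frac{1}{\frac{1}{1099^{3}} - 28798} = \frac{1}{\frac{1}{1327373299} - 28798} = \frac{1}{- \frac{38225696264601}{1327373299}} = - \frac{1327373299}{38225696264601}$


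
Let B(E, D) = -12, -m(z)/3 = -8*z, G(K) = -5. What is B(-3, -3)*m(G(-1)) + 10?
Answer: 1450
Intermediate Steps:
m(z) = 24*z (m(z) = -(-24)*z = 24*z)
B(-3, -3)*m(G(-1)) + 10 = -288*(-5) + 10 = -12*(-120) + 10 = 1440 + 10 = 1450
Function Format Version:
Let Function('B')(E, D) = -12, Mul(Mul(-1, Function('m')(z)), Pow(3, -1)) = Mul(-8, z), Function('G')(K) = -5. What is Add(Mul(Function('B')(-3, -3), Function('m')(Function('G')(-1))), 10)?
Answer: 1450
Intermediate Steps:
Function('m')(z) = Mul(24, z) (Function('m')(z) = Mul(-3, Mul(-8, z)) = Mul(24, z))
Add(Mul(Function('B')(-3, -3), Function('m')(Function('G')(-1))), 10) = Add(Mul(-12, Mul(24, -5)), 10) = Add(Mul(-12, -120), 10) = Add(1440, 10) = 1450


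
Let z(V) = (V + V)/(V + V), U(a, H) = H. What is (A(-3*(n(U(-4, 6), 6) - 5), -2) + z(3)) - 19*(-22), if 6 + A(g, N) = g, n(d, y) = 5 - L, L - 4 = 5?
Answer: 440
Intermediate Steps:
L = 9 (L = 4 + 5 = 9)
n(d, y) = -4 (n(d, y) = 5 - 1*9 = 5 - 9 = -4)
z(V) = 1 (z(V) = (2*V)/((2*V)) = (2*V)*(1/(2*V)) = 1)
A(g, N) = -6 + g
(A(-3*(n(U(-4, 6), 6) - 5), -2) + z(3)) - 19*(-22) = ((-6 - 3*(-4 - 5)) + 1) - 19*(-22) = ((-6 - 3*(-9)) + 1) + 418 = ((-6 + 27) + 1) + 418 = (21 + 1) + 418 = 22 + 418 = 440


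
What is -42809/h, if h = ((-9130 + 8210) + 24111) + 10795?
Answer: -42809/33986 ≈ -1.2596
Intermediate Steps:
h = 33986 (h = (-920 + 24111) + 10795 = 23191 + 10795 = 33986)
-42809/h = -42809/33986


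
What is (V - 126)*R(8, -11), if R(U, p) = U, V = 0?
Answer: -1008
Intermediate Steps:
(V - 126)*R(8, -11) = (0 - 126)*8 = -126*8 = -1008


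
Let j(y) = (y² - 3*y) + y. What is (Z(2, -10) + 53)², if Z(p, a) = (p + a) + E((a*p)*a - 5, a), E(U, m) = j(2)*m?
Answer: 2025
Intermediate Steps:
j(y) = y² - 2*y
E(U, m) = 0 (E(U, m) = (2*(-2 + 2))*m = (2*0)*m = 0*m = 0)
Z(p, a) = a + p (Z(p, a) = (p + a) + 0 = (a + p) + 0 = a + p)
(Z(2, -10) + 53)² = ((-10 + 2) + 53)² = (-8 + 53)² = 45² = 2025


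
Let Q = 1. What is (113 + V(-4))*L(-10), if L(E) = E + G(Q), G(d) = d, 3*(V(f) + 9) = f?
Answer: -924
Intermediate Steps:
V(f) = -9 + f/3
L(E) = 1 + E (L(E) = E + 1 = 1 + E)
(113 + V(-4))*L(-10) = (113 + (-9 + (⅓)*(-4)))*(1 - 10) = (113 + (-9 - 4/3))*(-9) = (113 - 31/3)*(-9) = (308/3)*(-9) = -924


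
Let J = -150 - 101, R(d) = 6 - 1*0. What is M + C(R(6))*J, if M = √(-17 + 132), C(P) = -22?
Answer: 5522 + √115 ≈ 5532.7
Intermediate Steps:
R(d) = 6 (R(d) = 6 + 0 = 6)
J = -251
M = √115 ≈ 10.724
M + C(R(6))*J = √115 - 22*(-251) = √115 + 5522 = 5522 + √115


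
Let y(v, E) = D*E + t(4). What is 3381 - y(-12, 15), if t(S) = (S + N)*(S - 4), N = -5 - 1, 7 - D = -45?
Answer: 2601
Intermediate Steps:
D = 52 (D = 7 - 1*(-45) = 7 + 45 = 52)
N = -6
t(S) = (-6 + S)*(-4 + S) (t(S) = (S - 6)*(S - 4) = (-6 + S)*(-4 + S))
y(v, E) = 52*E (y(v, E) = 52*E + (24 + 4² - 10*4) = 52*E + (24 + 16 - 40) = 52*E + 0 = 52*E)
3381 - y(-12, 15) = 3381 - 52*15 = 3381 - 1*780 = 3381 - 780 = 2601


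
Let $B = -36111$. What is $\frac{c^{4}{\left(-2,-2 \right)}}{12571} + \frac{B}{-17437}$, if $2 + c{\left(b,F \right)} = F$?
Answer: $\frac{458415253}{219200527} \approx 2.0913$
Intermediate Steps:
$c{\left(b,F \right)} = -2 + F$
$\frac{c^{4}{\left(-2,-2 \right)}}{12571} + \frac{B}{-17437} = \frac{\left(-2 - 2\right)^{4}}{12571} - \frac{36111}{-17437} = \left(-4\right)^{4} \cdot \frac{1}{12571} - - \frac{36111}{17437} = 256 \cdot \frac{1}{12571} + \frac{36111}{17437} = \frac{256}{12571} + \frac{36111}{17437} = \frac{458415253}{219200527}$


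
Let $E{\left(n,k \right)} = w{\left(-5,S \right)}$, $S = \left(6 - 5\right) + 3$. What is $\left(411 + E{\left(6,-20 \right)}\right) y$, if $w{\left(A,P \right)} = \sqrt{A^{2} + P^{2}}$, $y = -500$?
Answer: $-205500 - 500 \sqrt{41} \approx -2.087 \cdot 10^{5}$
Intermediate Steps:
$S = 4$ ($S = 1 + 3 = 4$)
$E{\left(n,k \right)} = \sqrt{41}$ ($E{\left(n,k \right)} = \sqrt{\left(-5\right)^{2} + 4^{2}} = \sqrt{25 + 16} = \sqrt{41}$)
$\left(411 + E{\left(6,-20 \right)}\right) y = \left(411 + \sqrt{41}\right) \left(-500\right) = -205500 - 500 \sqrt{41}$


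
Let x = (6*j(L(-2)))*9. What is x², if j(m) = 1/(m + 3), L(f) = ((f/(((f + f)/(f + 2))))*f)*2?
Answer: 324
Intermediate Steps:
L(f) = 2*f*(1 + f/2) (L(f) = ((f/(((2*f)/(2 + f))))*f)*2 = ((f/((2*f/(2 + f))))*f)*2 = ((f*((2 + f)/(2*f)))*f)*2 = ((1 + f/2)*f)*2 = (f*(1 + f/2))*2 = 2*f*(1 + f/2))
j(m) = 1/(3 + m)
x = 18 (x = (6/(3 - 2*(2 - 2)))*9 = (6/(3 - 2*0))*9 = (6/(3 + 0))*9 = (6/3)*9 = (6*(⅓))*9 = 2*9 = 18)
x² = 18² = 324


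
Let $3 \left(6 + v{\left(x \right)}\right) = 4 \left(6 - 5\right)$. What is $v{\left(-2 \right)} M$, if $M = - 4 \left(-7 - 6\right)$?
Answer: $- \frac{728}{3} \approx -242.67$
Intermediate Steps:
$v{\left(x \right)} = - \frac{14}{3}$ ($v{\left(x \right)} = -6 + \frac{4 \left(6 - 5\right)}{3} = -6 + \frac{4 \cdot 1}{3} = -6 + \frac{1}{3} \cdot 4 = -6 + \frac{4}{3} = - \frac{14}{3}$)
$M = 52$ ($M = \left(-4\right) \left(-13\right) = 52$)
$v{\left(-2 \right)} M = \left(- \frac{14}{3}\right) 52 = - \frac{728}{3}$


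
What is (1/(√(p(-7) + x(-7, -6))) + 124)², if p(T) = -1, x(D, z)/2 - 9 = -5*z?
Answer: (9548 + √77)²/5929 ≈ 15404.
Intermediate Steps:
x(D, z) = 18 - 10*z (x(D, z) = 18 + 2*(-5*z) = 18 - 10*z)
(1/(√(p(-7) + x(-7, -6))) + 124)² = (1/(√(-1 + (18 - 10*(-6)))) + 124)² = (1/(√(-1 + (18 + 60))) + 124)² = (1/(√(-1 + 78)) + 124)² = (1/(√77) + 124)² = (√77/77 + 124)² = (124 + √77/77)²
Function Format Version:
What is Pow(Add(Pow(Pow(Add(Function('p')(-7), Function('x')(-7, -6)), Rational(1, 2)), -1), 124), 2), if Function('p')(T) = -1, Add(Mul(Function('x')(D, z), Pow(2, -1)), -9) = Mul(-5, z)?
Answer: Mul(Rational(1, 5929), Pow(Add(9548, Pow(77, Rational(1, 2))), 2)) ≈ 15404.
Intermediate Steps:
Function('x')(D, z) = Add(18, Mul(-10, z)) (Function('x')(D, z) = Add(18, Mul(2, Mul(-5, z))) = Add(18, Mul(-10, z)))
Pow(Add(Pow(Pow(Add(Function('p')(-7), Function('x')(-7, -6)), Rational(1, 2)), -1), 124), 2) = Pow(Add(Pow(Pow(Add(-1, Add(18, Mul(-10, -6))), Rational(1, 2)), -1), 124), 2) = Pow(Add(Pow(Pow(Add(-1, Add(18, 60)), Rational(1, 2)), -1), 124), 2) = Pow(Add(Pow(Pow(Add(-1, 78), Rational(1, 2)), -1), 124), 2) = Pow(Add(Pow(Pow(77, Rational(1, 2)), -1), 124), 2) = Pow(Add(Mul(Rational(1, 77), Pow(77, Rational(1, 2))), 124), 2) = Pow(Add(124, Mul(Rational(1, 77), Pow(77, Rational(1, 2)))), 2)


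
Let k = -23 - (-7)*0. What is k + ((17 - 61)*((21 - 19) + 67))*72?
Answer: -218615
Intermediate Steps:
k = -23 (k = -23 - 1*0 = -23 + 0 = -23)
k + ((17 - 61)*((21 - 19) + 67))*72 = -23 + ((17 - 61)*((21 - 19) + 67))*72 = -23 - 44*(2 + 67)*72 = -23 - 44*69*72 = -23 - 3036*72 = -23 - 218592 = -218615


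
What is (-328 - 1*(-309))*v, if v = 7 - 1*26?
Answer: 361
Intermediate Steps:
v = -19 (v = 7 - 26 = -19)
(-328 - 1*(-309))*v = (-328 - 1*(-309))*(-19) = (-328 + 309)*(-19) = -19*(-19) = 361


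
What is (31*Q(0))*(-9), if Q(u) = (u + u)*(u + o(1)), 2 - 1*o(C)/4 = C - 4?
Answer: 0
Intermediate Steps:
o(C) = 24 - 4*C (o(C) = 8 - 4*(C - 4) = 8 - 4*(-4 + C) = 8 + (16 - 4*C) = 24 - 4*C)
Q(u) = 2*u*(20 + u) (Q(u) = (u + u)*(u + (24 - 4*1)) = (2*u)*(u + (24 - 4)) = (2*u)*(u + 20) = (2*u)*(20 + u) = 2*u*(20 + u))
(31*Q(0))*(-9) = (31*(2*0*(20 + 0)))*(-9) = (31*(2*0*20))*(-9) = (31*0)*(-9) = 0*(-9) = 0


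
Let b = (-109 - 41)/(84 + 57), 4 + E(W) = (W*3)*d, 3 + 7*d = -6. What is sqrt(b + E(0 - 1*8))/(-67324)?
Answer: -sqrt(2791894)/22149596 ≈ -7.5437e-5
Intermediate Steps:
d = -9/7 (d = -3/7 + (1/7)*(-6) = -3/7 - 6/7 = -9/7 ≈ -1.2857)
E(W) = -4 - 27*W/7 (E(W) = -4 + (W*3)*(-9/7) = -4 + (3*W)*(-9/7) = -4 - 27*W/7)
b = -50/47 (b = -150/141 = (1/141)*(-150) = -50/47 ≈ -1.0638)
sqrt(b + E(0 - 1*8))/(-67324) = sqrt(-50/47 + (-4 - 27*(0 - 1*8)/7))/(-67324) = sqrt(-50/47 + (-4 - 27*(0 - 8)/7))*(-1/67324) = sqrt(-50/47 + (-4 - 27/7*(-8)))*(-1/67324) = sqrt(-50/47 + (-4 + 216/7))*(-1/67324) = sqrt(-50/47 + 188/7)*(-1/67324) = sqrt(8486/329)*(-1/67324) = (sqrt(2791894)/329)*(-1/67324) = -sqrt(2791894)/22149596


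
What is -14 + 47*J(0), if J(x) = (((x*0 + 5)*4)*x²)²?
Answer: -14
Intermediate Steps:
J(x) = 400*x⁴ (J(x) = (((0 + 5)*4)*x²)² = ((5*4)*x²)² = (20*x²)² = 400*x⁴)
-14 + 47*J(0) = -14 + 47*(400*0⁴) = -14 + 47*(400*0) = -14 + 47*0 = -14 + 0 = -14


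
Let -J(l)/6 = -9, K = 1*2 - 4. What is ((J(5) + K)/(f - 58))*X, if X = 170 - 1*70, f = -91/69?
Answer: -358800/4093 ≈ -87.662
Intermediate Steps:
K = -2 (K = 2 - 4 = -2)
f = -91/69 (f = -91*1/69 = -91/69 ≈ -1.3188)
J(l) = 54 (J(l) = -6*(-9) = 54)
X = 100 (X = 170 - 70 = 100)
((J(5) + K)/(f - 58))*X = ((54 - 2)/(-91/69 - 58))*100 = (52/(-4093/69))*100 = (52*(-69/4093))*100 = -3588/4093*100 = -358800/4093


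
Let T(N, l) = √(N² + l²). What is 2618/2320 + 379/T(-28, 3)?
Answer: 1309/1160 + 379*√793/793 ≈ 14.587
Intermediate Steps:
2618/2320 + 379/T(-28, 3) = 2618/2320 + 379/(√((-28)² + 3²)) = 2618*(1/2320) + 379/(√(784 + 9)) = 1309/1160 + 379/(√793) = 1309/1160 + 379*(√793/793) = 1309/1160 + 379*√793/793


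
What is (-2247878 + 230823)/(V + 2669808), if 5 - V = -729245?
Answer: -2017055/3399058 ≈ -0.59342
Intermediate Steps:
V = 729250 (V = 5 - 1*(-729245) = 5 + 729245 = 729250)
(-2247878 + 230823)/(V + 2669808) = (-2247878 + 230823)/(729250 + 2669808) = -2017055/3399058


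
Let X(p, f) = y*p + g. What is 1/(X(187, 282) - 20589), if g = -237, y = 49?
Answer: -1/11663 ≈ -8.5741e-5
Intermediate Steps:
X(p, f) = -237 + 49*p (X(p, f) = 49*p - 237 = -237 + 49*p)
1/(X(187, 282) - 20589) = 1/((-237 + 49*187) - 20589) = 1/((-237 + 9163) - 20589) = 1/(8926 - 20589) = 1/(-11663) = -1/11663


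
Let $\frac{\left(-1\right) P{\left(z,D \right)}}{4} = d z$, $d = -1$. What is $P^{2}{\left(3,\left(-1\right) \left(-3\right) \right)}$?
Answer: $144$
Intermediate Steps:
$P{\left(z,D \right)} = 4 z$ ($P{\left(z,D \right)} = - 4 \left(- z\right) = 4 z$)
$P^{2}{\left(3,\left(-1\right) \left(-3\right) \right)} = \left(4 \cdot 3\right)^{2} = 12^{2} = 144$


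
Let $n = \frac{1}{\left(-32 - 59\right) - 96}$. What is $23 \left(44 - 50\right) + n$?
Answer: $- \frac{25807}{187} \approx -138.01$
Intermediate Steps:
$n = - \frac{1}{187}$ ($n = \frac{1}{\left(-32 - 59\right) - 96} = \frac{1}{-91 - 96} = \frac{1}{-187} = - \frac{1}{187} \approx -0.0053476$)
$23 \left(44 - 50\right) + n = 23 \left(44 - 50\right) - \frac{1}{187} = 23 \left(-6\right) - \frac{1}{187} = -138 - \frac{1}{187} = - \frac{25807}{187}$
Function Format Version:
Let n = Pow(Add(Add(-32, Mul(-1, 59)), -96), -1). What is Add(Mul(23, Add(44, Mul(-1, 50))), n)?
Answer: Rational(-25807, 187) ≈ -138.01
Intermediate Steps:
n = Rational(-1, 187) (n = Pow(Add(Add(-32, -59), -96), -1) = Pow(Add(-91, -96), -1) = Pow(-187, -1) = Rational(-1, 187) ≈ -0.0053476)
Add(Mul(23, Add(44, Mul(-1, 50))), n) = Add(Mul(23, Add(44, Mul(-1, 50))), Rational(-1, 187)) = Add(Mul(23, Add(44, -50)), Rational(-1, 187)) = Add(Mul(23, -6), Rational(-1, 187)) = Add(-138, Rational(-1, 187)) = Rational(-25807, 187)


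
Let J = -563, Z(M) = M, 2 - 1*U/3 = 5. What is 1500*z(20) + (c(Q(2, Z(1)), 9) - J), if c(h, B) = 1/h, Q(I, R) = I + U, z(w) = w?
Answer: 213940/7 ≈ 30563.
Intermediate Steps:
U = -9 (U = 6 - 3*5 = 6 - 15 = -9)
Q(I, R) = -9 + I (Q(I, R) = I - 9 = -9 + I)
1500*z(20) + (c(Q(2, Z(1)), 9) - J) = 1500*20 + (1/(-9 + 2) - 1*(-563)) = 30000 + (1/(-7) + 563) = 30000 + (-⅐ + 563) = 30000 + 3940/7 = 213940/7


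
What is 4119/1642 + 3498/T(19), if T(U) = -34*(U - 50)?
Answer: 5042571/865334 ≈ 5.8273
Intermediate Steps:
T(U) = 1700 - 34*U (T(U) = -34*(-50 + U) = 1700 - 34*U)
4119/1642 + 3498/T(19) = 4119/1642 + 3498/(1700 - 34*19) = 4119*(1/1642) + 3498/(1700 - 646) = 4119/1642 + 3498/1054 = 4119/1642 + 3498*(1/1054) = 4119/1642 + 1749/527 = 5042571/865334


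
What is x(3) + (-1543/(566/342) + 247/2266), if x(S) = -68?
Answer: -641427901/641278 ≈ -1000.2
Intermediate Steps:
x(3) + (-1543/(566/342) + 247/2266) = -68 + (-1543/(566/342) + 247/2266) = -68 + (-1543/(566*(1/342)) + 247*(1/2266)) = -68 + (-1543/283/171 + 247/2266) = -68 + (-1543*171/283 + 247/2266) = -68 + (-263853/283 + 247/2266) = -68 - 597820997/641278 = -641427901/641278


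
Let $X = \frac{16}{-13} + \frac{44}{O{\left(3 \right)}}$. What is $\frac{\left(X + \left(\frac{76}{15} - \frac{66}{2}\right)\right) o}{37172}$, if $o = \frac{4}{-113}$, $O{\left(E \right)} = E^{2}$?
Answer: $\frac{14201}{614313765} \approx 2.3117 \cdot 10^{-5}$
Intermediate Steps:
$o = - \frac{4}{113}$ ($o = 4 \left(- \frac{1}{113}\right) = - \frac{4}{113} \approx -0.035398$)
$X = \frac{428}{117}$ ($X = \frac{16}{-13} + \frac{44}{3^{2}} = 16 \left(- \frac{1}{13}\right) + \frac{44}{9} = - \frac{16}{13} + 44 \cdot \frac{1}{9} = - \frac{16}{13} + \frac{44}{9} = \frac{428}{117} \approx 3.6581$)
$\frac{\left(X + \left(\frac{76}{15} - \frac{66}{2}\right)\right) o}{37172} = \frac{\left(\frac{428}{117} + \left(\frac{76}{15} - \frac{66}{2}\right)\right) \left(- \frac{4}{113}\right)}{37172} = \left(\frac{428}{117} + \left(76 \cdot \frac{1}{15} - 33\right)\right) \left(- \frac{4}{113}\right) \frac{1}{37172} = \left(\frac{428}{117} + \left(\frac{76}{15} - 33\right)\right) \left(- \frac{4}{113}\right) \frac{1}{37172} = \left(\frac{428}{117} - \frac{419}{15}\right) \left(- \frac{4}{113}\right) \frac{1}{37172} = \left(- \frac{14201}{585}\right) \left(- \frac{4}{113}\right) \frac{1}{37172} = \frac{56804}{66105} \cdot \frac{1}{37172} = \frac{14201}{614313765}$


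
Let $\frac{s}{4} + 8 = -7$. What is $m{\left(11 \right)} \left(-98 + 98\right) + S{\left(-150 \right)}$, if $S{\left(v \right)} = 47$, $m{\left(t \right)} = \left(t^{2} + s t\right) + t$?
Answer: $47$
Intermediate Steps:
$s = -60$ ($s = -32 + 4 \left(-7\right) = -32 - 28 = -60$)
$m{\left(t \right)} = t^{2} - 59 t$ ($m{\left(t \right)} = \left(t^{2} - 60 t\right) + t = t^{2} - 59 t$)
$m{\left(11 \right)} \left(-98 + 98\right) + S{\left(-150 \right)} = 11 \left(-59 + 11\right) \left(-98 + 98\right) + 47 = 11 \left(-48\right) 0 + 47 = \left(-528\right) 0 + 47 = 0 + 47 = 47$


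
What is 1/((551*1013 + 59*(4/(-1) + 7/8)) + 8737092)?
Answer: 8/74360565 ≈ 1.0758e-7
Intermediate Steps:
1/((551*1013 + 59*(4/(-1) + 7/8)) + 8737092) = 1/((558163 + 59*(4*(-1) + 7*(⅛))) + 8737092) = 1/((558163 + 59*(-4 + 7/8)) + 8737092) = 1/((558163 + 59*(-25/8)) + 8737092) = 1/((558163 - 1475/8) + 8737092) = 1/(4463829/8 + 8737092) = 1/(74360565/8) = 8/74360565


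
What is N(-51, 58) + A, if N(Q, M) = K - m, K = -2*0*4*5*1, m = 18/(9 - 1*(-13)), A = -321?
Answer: -3540/11 ≈ -321.82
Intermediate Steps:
m = 9/11 (m = 18/(9 + 13) = 18/22 = 18*(1/22) = 9/11 ≈ 0.81818)
K = 0 (K = -0*5*1 = -2*0*1 = 0*1 = 0)
N(Q, M) = -9/11 (N(Q, M) = 0 - 1*9/11 = 0 - 9/11 = -9/11)
N(-51, 58) + A = -9/11 - 321 = -3540/11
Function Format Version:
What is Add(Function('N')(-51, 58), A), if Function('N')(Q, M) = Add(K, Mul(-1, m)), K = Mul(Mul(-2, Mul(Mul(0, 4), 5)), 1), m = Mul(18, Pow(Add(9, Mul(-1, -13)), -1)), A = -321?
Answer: Rational(-3540, 11) ≈ -321.82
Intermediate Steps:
m = Rational(9, 11) (m = Mul(18, Pow(Add(9, 13), -1)) = Mul(18, Pow(22, -1)) = Mul(18, Rational(1, 22)) = Rational(9, 11) ≈ 0.81818)
K = 0 (K = Mul(Mul(-2, Mul(0, 5)), 1) = Mul(Mul(-2, 0), 1) = Mul(0, 1) = 0)
Function('N')(Q, M) = Rational(-9, 11) (Function('N')(Q, M) = Add(0, Mul(-1, Rational(9, 11))) = Add(0, Rational(-9, 11)) = Rational(-9, 11))
Add(Function('N')(-51, 58), A) = Add(Rational(-9, 11), -321) = Rational(-3540, 11)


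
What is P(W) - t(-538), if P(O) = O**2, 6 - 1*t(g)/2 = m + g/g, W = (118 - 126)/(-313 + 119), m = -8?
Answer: -244618/9409 ≈ -25.998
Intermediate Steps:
W = 4/97 (W = -8/(-194) = -8*(-1/194) = 4/97 ≈ 0.041237)
t(g) = 26 (t(g) = 12 - 2*(-8 + g/g) = 12 - 2*(-8 + 1) = 12 - 2*(-7) = 12 + 14 = 26)
P(W) - t(-538) = (4/97)**2 - 1*26 = 16/9409 - 26 = -244618/9409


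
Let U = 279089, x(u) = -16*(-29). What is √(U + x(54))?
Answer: √279553 ≈ 528.73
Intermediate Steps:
x(u) = 464
√(U + x(54)) = √(279089 + 464) = √279553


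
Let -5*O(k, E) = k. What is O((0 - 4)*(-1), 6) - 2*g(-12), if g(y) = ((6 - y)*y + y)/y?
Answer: -194/5 ≈ -38.800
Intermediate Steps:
O(k, E) = -k/5
g(y) = (y + y*(6 - y))/y (g(y) = (y*(6 - y) + y)/y = (y + y*(6 - y))/y)
O((0 - 4)*(-1), 6) - 2*g(-12) = -(0 - 4)*(-1)/5 - 2*(7 - 1*(-12)) = -(-4)*(-1)/5 - 2*(7 + 12) = -⅕*4 - 2*19 = -⅘ - 38 = -194/5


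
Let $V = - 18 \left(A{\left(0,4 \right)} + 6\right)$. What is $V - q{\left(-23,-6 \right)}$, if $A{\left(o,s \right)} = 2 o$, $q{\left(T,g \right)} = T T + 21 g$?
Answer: $-511$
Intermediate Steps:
$q{\left(T,g \right)} = T^{2} + 21 g$
$V = -108$ ($V = - 18 \left(2 \cdot 0 + 6\right) = - 18 \left(0 + 6\right) = \left(-18\right) 6 = -108$)
$V - q{\left(-23,-6 \right)} = -108 - \left(\left(-23\right)^{2} + 21 \left(-6\right)\right) = -108 - \left(529 - 126\right) = -108 - 403 = -511$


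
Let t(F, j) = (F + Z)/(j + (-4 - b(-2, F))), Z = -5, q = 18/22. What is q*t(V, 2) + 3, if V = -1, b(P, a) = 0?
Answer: 60/11 ≈ 5.4545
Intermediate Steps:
q = 9/11 (q = 18*(1/22) = 9/11 ≈ 0.81818)
t(F, j) = (-5 + F)/(-4 + j) (t(F, j) = (F - 5)/(j + (-4 - 1*0)) = (-5 + F)/(j + (-4 + 0)) = (-5 + F)/(j - 4) = (-5 + F)/(-4 + j))
q*t(V, 2) + 3 = 9*((-5 - 1)/(-4 + 2))/11 + 3 = 9*(-6/(-2))/11 + 3 = 9*(-½*(-6))/11 + 3 = (9/11)*3 + 3 = 27/11 + 3 = 60/11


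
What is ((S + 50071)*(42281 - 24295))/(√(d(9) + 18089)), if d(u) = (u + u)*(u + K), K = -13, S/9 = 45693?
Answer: 8297085688*√18017/18017 ≈ 6.1814e+7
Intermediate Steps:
S = 411237 (S = 9*45693 = 411237)
d(u) = 2*u*(-13 + u) (d(u) = (u + u)*(u - 13) = (2*u)*(-13 + u) = 2*u*(-13 + u))
((S + 50071)*(42281 - 24295))/(√(d(9) + 18089)) = ((411237 + 50071)*(42281 - 24295))/(√(2*9*(-13 + 9) + 18089)) = (461308*17986)/(√(2*9*(-4) + 18089)) = 8297085688/(√(-72 + 18089)) = 8297085688/(√18017) = 8297085688*(√18017/18017) = 8297085688*√18017/18017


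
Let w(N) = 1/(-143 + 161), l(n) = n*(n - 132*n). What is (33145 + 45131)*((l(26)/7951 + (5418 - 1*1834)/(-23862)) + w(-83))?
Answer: -83406180873686/94863381 ≈ -8.7922e+5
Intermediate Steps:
l(n) = -131*n**2 (l(n) = n*(-131*n) = -131*n**2)
w(N) = 1/18
(33145 + 45131)*((l(26)/7951 + (5418 - 1*1834)/(-23862)) + w(-83)) = (33145 + 45131)*((-131*26**2/7951 + (5418 - 1*1834)/(-23862)) + 1/18) = 78276*((-131*676*(1/7951) + (5418 - 1834)*(-1/23862)) + 1/18) = 78276*((-88556*1/7951 + 3584*(-1/23862)) + 1/18) = 78276*((-88556/7951 - 1792/11931) + 1/18) = 78276*(-1070809828/94863381 + 1/18) = 78276*(-6393237841/569180286) = -83406180873686/94863381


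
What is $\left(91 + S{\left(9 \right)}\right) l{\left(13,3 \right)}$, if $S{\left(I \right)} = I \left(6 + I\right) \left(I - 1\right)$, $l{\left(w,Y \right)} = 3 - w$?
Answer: $-11710$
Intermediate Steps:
$S{\left(I \right)} = I \left(-1 + I\right) \left(6 + I\right)$ ($S{\left(I \right)} = I \left(6 + I\right) \left(-1 + I\right) = I \left(-1 + I\right) \left(6 + I\right)$)
$\left(91 + S{\left(9 \right)}\right) l{\left(13,3 \right)} = \left(91 + 9 \left(-6 + 9^{2} + 5 \cdot 9\right)\right) \left(3 - 13\right) = \left(91 + 9 \left(-6 + 81 + 45\right)\right) \left(3 - 13\right) = \left(91 + 9 \cdot 120\right) \left(-10\right) = \left(91 + 1080\right) \left(-10\right) = 1171 \left(-10\right) = -11710$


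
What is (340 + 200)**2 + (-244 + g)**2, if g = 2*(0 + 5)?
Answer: 346356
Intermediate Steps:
g = 10 (g = 2*5 = 10)
(340 + 200)**2 + (-244 + g)**2 = (340 + 200)**2 + (-244 + 10)**2 = 540**2 + (-234)**2 = 291600 + 54756 = 346356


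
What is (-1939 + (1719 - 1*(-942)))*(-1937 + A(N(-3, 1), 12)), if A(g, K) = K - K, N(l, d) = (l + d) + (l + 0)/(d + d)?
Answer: -1398514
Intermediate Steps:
N(l, d) = d + l + l/(2*d) (N(l, d) = (d + l) + l/((2*d)) = (d + l) + l*(1/(2*d)) = (d + l) + l/(2*d) = d + l + l/(2*d))
A(g, K) = 0
(-1939 + (1719 - 1*(-942)))*(-1937 + A(N(-3, 1), 12)) = (-1939 + (1719 - 1*(-942)))*(-1937 + 0) = (-1939 + (1719 + 942))*(-1937) = (-1939 + 2661)*(-1937) = 722*(-1937) = -1398514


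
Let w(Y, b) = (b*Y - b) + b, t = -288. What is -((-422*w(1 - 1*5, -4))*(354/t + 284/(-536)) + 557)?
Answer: -2499211/201 ≈ -12434.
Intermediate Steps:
w(Y, b) = Y*b (w(Y, b) = (Y*b - b) + b = (-b + Y*b) + b = Y*b)
-((-422*w(1 - 1*5, -4))*(354/t + 284/(-536)) + 557) = -((-422*(1 - 1*5)*(-4))*(354/(-288) + 284/(-536)) + 557) = -((-422*(1 - 5)*(-4))*(354*(-1/288) + 284*(-1/536)) + 557) = -((-(-1688)*(-4))*(-59/48 - 71/134) + 557) = -(-422*16*(-5657/3216) + 557) = -(-6752*(-5657/3216) + 557) = -(2387254/201 + 557) = -1*2499211/201 = -2499211/201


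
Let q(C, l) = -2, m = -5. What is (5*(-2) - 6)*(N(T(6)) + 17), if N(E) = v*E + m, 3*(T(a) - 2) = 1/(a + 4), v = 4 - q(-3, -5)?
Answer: -1936/5 ≈ -387.20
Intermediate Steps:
v = 6 (v = 4 - 1*(-2) = 4 + 2 = 6)
T(a) = 2 + 1/(3*(4 + a)) (T(a) = 2 + 1/(3*(a + 4)) = 2 + 1/(3*(4 + a)))
N(E) = -5 + 6*E (N(E) = 6*E - 5 = -5 + 6*E)
(5*(-2) - 6)*(N(T(6)) + 17) = (5*(-2) - 6)*((-5 + 6*((25 + 6*6)/(3*(4 + 6)))) + 17) = (-10 - 6)*((-5 + 6*((1/3)*(25 + 36)/10)) + 17) = -16*((-5 + 6*((1/3)*(1/10)*61)) + 17) = -16*((-5 + 6*(61/30)) + 17) = -16*((-5 + 61/5) + 17) = -16*(36/5 + 17) = -16*121/5 = -1936/5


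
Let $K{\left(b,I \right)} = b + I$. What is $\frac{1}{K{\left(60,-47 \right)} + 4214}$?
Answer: $\frac{1}{4227} \approx 0.00023657$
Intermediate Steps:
$K{\left(b,I \right)} = I + b$
$\frac{1}{K{\left(60,-47 \right)} + 4214} = \frac{1}{\left(-47 + 60\right) + 4214} = \frac{1}{13 + 4214} = \frac{1}{4227}$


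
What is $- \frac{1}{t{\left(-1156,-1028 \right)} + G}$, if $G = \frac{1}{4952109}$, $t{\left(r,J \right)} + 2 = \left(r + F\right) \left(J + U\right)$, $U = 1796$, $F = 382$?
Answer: $\frac{4952109}{2943701961305} \approx 1.6823 \cdot 10^{-6}$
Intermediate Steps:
$t{\left(r,J \right)} = -2 + \left(382 + r\right) \left(1796 + J\right)$ ($t{\left(r,J \right)} = -2 + \left(r + 382\right) \left(J + 1796\right) = -2 + \left(382 + r\right) \left(1796 + J\right)$)
$G = \frac{1}{4952109} \approx 2.0193 \cdot 10^{-7}$
$- \frac{1}{t{\left(-1156,-1028 \right)} + G} = - \frac{1}{\left(686070 + 382 \left(-1028\right) + 1796 \left(-1156\right) - -1188368\right) + \frac{1}{4952109}} = - \frac{1}{\left(686070 - 392696 - 2076176 + 1188368\right) + \frac{1}{4952109}} = - \frac{1}{-594434 + \frac{1}{4952109}} = - \frac{1}{- \frac{2943701961305}{4952109}} = \left(-1\right) \left(- \frac{4952109}{2943701961305}\right) = \frac{4952109}{2943701961305}$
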